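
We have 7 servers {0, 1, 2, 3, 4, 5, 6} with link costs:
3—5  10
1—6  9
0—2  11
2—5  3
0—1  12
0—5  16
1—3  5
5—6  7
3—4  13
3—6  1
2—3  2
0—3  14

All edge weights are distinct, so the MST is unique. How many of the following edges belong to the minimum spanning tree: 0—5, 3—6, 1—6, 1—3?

Kruskal's algorithm — process edges by increasing weight (ties by edge label):
3—6 (1): add. Components now {0} {1} {2} {3,6} {4} {5}
2—3 (2): add. Components now {0} {1} {2,3,6} {4} {5}
2—5 (3): add. Components now {0} {1} {2,3,5,6} {4}
1—3 (5): add. Components now {0} {1,2,3,5,6} {4}
5—6 (7): skip — 5 and 6 already connected.
1—6 (9): skip — 1 and 6 already connected.
3—5 (10): skip — 3 and 5 already connected.
0—2 (11): add. Components now {0,1,2,3,5,6} {4}
0—1 (12): skip — 0 and 1 already connected.
3—4 (13): add. Components now {0,1,2,3,4,5,6}
MST edge set: {3—6, 2—3, 2—5, 1—3, 0—2, 3—4}.
Of the listed edges, {3—6, 1—3} are in the MST → 2.

2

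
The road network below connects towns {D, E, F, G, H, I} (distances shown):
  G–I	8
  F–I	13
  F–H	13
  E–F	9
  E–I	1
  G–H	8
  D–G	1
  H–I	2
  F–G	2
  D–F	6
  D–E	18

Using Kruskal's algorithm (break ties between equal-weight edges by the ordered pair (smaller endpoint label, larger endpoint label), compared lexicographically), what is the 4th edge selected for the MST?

H-I

Sort edges by weight, then run Kruskal:
D–G (1): add. Components now {D,G} {E} {F} {H} {I}
E–I (1): add. Components now {D,G} {E,I} {F} {H}
F–G (2): add. Components now {D,F,G} {E,I} {H}
H–I (2): add. Components now {D,F,G} {E,H,I}
D–F (6): skip — D and F already connected.
G–H (8): add. Components now {D,E,F,G,H,I}
The 4th edge added is H–I.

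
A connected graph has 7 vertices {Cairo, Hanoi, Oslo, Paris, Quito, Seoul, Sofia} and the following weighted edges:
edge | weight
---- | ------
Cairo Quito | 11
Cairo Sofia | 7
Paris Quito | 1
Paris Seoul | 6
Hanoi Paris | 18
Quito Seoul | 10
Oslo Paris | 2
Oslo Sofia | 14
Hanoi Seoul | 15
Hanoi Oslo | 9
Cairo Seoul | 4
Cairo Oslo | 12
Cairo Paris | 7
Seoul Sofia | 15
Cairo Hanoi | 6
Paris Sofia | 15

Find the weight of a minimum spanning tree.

26

Prim, starting at Hanoi.
Step 1: cheapest edge leaving the tree is Cairo Hanoi (6); add Cairo.
Step 2: cheapest edge leaving the tree is Cairo Seoul (4); add Seoul.
Step 3: cheapest edge leaving the tree is Paris Seoul (6); add Paris.
Step 4: cheapest edge leaving the tree is Paris Quito (1); add Quito.
Step 5: cheapest edge leaving the tree is Oslo Paris (2); add Oslo.
Step 6: cheapest edge leaving the tree is Cairo Sofia (7); add Sofia.
MST edges: Cairo Hanoi, Cairo Seoul, Paris Seoul, Paris Quito, Oslo Paris, Cairo Sofia; total weight 6+4+6+1+2+7 = 26.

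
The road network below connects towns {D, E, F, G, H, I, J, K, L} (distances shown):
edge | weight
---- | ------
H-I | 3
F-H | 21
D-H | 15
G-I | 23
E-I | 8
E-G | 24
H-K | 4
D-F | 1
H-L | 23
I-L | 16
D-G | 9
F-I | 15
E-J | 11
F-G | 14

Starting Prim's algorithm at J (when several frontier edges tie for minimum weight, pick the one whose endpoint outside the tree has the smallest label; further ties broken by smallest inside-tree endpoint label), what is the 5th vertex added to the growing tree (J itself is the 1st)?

K

Prim's algorithm from J:
Step 1: frontier [E-J 11] → take E-J (11); add E.
Step 2: frontier [E-I 8, E-G 24] → take E-I (8); add I.
Step 3: frontier [E-G 24, H-I 3, F-I 15, I-L 16, G-I 23] → take H-I (3); add H.
Step 4: frontier [E-G 24, H-K 4, D-H 15, F-H 21, H-L 23, F-I 15, I-L 16, G-I 23] → take H-K (4); add K.
Step 5: frontier [E-G 24, D-H 15, F-H 21, H-L 23, F-I 15, I-L 16, G-I 23] → take D-H (15); add D.
Step 6: frontier [D-F 1, D-G 9, E-G 24, F-H 21, H-L 23, F-I 15, I-L 16, G-I 23] → take D-F (1); add F.
Step 7: frontier [D-G 9, E-G 24, F-G 14, H-L 23, I-L 16, G-I 23] → take D-G (9); add G.
Step 8: frontier [H-L 23, I-L 16] → take I-L (16); add L.
Vertex order: J, E, I, H, K, D, F, G, L. The 5th vertex is K.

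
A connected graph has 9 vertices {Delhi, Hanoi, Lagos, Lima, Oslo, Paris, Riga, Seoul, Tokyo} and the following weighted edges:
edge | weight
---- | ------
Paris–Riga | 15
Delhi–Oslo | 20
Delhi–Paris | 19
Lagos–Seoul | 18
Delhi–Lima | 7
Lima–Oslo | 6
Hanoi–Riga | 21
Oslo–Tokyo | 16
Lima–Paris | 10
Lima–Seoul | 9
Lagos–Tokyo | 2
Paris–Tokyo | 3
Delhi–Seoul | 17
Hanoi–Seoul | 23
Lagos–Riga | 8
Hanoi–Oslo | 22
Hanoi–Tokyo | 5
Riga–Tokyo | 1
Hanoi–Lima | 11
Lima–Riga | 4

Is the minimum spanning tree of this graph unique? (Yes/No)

Sort edges by weight, then run Kruskal:
Riga–Tokyo (1): add — endpoints in different components.
Lagos–Tokyo (2): add — endpoints in different components.
Paris–Tokyo (3): add — endpoints in different components.
Lima–Riga (4): add — endpoints in different components.
Hanoi–Tokyo (5): add — endpoints in different components.
Lima–Oslo (6): add — endpoints in different components.
Delhi–Lima (7): add — endpoints in different components.
Lagos–Riga (8): skip — Lagos and Riga already connected.
Lima–Seoul (9): add — endpoints in different components.
Every non-tree edge has weight strictly greater than the heaviest edge on the tree path between its endpoints, so the MST is unique.

Yes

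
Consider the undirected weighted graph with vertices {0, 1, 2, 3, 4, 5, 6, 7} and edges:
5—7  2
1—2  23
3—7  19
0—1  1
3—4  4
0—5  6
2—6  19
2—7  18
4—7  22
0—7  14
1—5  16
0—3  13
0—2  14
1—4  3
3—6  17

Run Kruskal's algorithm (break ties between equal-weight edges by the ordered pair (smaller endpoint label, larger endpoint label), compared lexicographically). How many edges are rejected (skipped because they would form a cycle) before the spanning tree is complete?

3

Sort edges by weight, then run Kruskal:
0—1 (1): add — endpoints in different components.
5—7 (2): add — endpoints in different components.
1—4 (3): add — endpoints in different components.
3—4 (4): add — endpoints in different components.
0—5 (6): add — endpoints in different components.
0—3 (13): skip — 0 and 3 already connected.
0—2 (14): add — endpoints in different components.
0—7 (14): skip — 0 and 7 already connected.
1—5 (16): skip — 1 and 5 already connected.
3—6 (17): add — endpoints in different components.
Edges rejected before the tree was complete: 3.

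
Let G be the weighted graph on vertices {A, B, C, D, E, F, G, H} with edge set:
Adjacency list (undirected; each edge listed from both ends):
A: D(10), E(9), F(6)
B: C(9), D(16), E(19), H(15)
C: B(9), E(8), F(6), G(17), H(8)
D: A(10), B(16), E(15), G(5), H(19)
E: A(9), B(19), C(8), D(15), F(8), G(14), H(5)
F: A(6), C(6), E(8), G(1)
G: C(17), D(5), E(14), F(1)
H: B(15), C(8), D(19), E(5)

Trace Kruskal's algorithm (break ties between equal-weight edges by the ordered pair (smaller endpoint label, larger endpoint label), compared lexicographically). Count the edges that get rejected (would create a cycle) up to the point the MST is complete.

Sort edges by weight, then run Kruskal:
F—G (1): add — endpoints in different components.
D—G (5): add — endpoints in different components.
E—H (5): add — endpoints in different components.
A—F (6): add — endpoints in different components.
C—F (6): add — endpoints in different components.
C—E (8): add — endpoints in different components.
C—H (8): skip — C and H already connected.
E—F (8): skip — E and F already connected.
A—E (9): skip — A and E already connected.
B—C (9): add — endpoints in different components.
Edges rejected before the tree was complete: 3.

3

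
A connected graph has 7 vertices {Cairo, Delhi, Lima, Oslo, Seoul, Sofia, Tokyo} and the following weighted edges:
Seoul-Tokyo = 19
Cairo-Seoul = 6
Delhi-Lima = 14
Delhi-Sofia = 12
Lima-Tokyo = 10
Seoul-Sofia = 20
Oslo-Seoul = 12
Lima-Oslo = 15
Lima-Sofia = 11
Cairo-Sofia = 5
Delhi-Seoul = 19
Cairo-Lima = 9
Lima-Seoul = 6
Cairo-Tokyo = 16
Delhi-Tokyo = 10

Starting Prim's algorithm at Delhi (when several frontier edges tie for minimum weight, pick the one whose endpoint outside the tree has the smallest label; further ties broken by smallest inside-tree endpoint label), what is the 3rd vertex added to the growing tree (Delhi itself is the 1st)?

Grow the tree from Delhi using Prim:
Step 1: cheapest edge leaving the tree is Delhi-Tokyo (10); add Tokyo.
Step 2: cheapest edge leaving the tree is Lima-Tokyo (10); add Lima.
Step 3: cheapest edge leaving the tree is Lima-Seoul (6); add Seoul.
Step 4: cheapest edge leaving the tree is Cairo-Seoul (6); add Cairo.
Step 5: cheapest edge leaving the tree is Cairo-Sofia (5); add Sofia.
Step 6: cheapest edge leaving the tree is Oslo-Seoul (12); add Oslo.
Vertex order: Delhi, Tokyo, Lima, Seoul, Cairo, Sofia, Oslo. The 3rd vertex is Lima.

Lima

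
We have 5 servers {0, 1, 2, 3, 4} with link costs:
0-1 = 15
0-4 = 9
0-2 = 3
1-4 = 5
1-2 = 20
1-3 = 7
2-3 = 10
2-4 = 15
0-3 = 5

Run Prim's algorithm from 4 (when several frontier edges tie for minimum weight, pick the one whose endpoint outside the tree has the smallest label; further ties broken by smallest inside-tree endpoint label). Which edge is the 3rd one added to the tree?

Grow the tree from 4 using Prim:
Step 1: cheapest edge leaving the tree is 1-4 (5); add 1.
Step 2: cheapest edge leaving the tree is 1-3 (7); add 3.
Step 3: cheapest edge leaving the tree is 0-3 (5); add 0.
Step 4: cheapest edge leaving the tree is 0-2 (3); add 2.
The 3rd edge added is 0-3.

0-3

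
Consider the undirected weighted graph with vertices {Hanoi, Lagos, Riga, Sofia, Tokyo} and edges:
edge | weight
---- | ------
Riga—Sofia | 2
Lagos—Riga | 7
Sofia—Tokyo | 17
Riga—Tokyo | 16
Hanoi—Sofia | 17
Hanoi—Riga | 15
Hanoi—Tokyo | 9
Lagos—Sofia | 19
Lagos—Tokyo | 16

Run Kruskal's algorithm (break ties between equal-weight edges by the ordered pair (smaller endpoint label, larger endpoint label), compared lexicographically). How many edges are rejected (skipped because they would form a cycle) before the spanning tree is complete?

Sort edges by weight, then run Kruskal:
Riga—Sofia (2): add. Components now {Riga,Sofia} {Lagos} {Hanoi} {Tokyo}
Lagos—Riga (7): add. Components now {Lagos,Riga,Sofia} {Hanoi} {Tokyo}
Hanoi—Tokyo (9): add. Components now {Lagos,Riga,Sofia} {Hanoi,Tokyo}
Hanoi—Riga (15): add. Components now {Hanoi,Lagos,Riga,Sofia,Tokyo}
Edges rejected before the tree was complete: 0.

0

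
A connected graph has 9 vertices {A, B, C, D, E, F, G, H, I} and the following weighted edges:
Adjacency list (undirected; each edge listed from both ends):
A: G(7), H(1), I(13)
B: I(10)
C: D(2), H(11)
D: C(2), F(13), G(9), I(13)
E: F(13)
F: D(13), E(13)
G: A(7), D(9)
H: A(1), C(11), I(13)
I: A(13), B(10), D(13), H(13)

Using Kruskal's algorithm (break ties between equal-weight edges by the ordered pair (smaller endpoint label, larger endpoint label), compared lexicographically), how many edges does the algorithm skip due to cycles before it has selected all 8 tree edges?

Kruskal's algorithm — process edges by increasing weight (ties by edge label):
A-H (1): add — endpoints in different components.
C-D (2): add — endpoints in different components.
A-G (7): add — endpoints in different components.
D-G (9): add — endpoints in different components.
B-I (10): add — endpoints in different components.
C-H (11): skip — C and H already connected.
A-I (13): add — endpoints in different components.
D-F (13): add — endpoints in different components.
D-I (13): skip — D and I already connected.
E-F (13): add — endpoints in different components.
Edges rejected before the tree was complete: 2.

2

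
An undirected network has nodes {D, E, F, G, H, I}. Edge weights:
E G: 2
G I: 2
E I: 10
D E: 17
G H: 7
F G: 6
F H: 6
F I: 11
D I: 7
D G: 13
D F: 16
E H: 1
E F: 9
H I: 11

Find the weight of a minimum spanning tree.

18

Kruskal's algorithm — process edges by increasing weight (ties by edge label):
E H (1): add. Components now {D} {E,H} {F} {G} {I}
E G (2): add. Components now {D} {E,G,H} {F} {I}
G I (2): add. Components now {D} {E,G,H,I} {F}
F G (6): add. Components now {D} {E,F,G,H,I}
F H (6): skip — F and H already connected.
D I (7): add. Components now {D,E,F,G,H,I}
MST edges: E H, E G, G I, F G, D I; total weight 1+2+2+6+7 = 18.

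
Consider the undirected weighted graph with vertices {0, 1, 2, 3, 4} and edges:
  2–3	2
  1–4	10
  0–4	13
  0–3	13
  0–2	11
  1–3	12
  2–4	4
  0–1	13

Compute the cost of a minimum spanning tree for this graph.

Grow the tree from 1 using Prim:
Step 1: cheapest edge leaving the tree is 1–4 (10); add 4.
Step 2: cheapest edge leaving the tree is 2–4 (4); add 2.
Step 3: cheapest edge leaving the tree is 2–3 (2); add 3.
Step 4: cheapest edge leaving the tree is 0–2 (11); add 0.
MST edges: 1–4, 2–4, 2–3, 0–2; total weight 10+4+2+11 = 27.

27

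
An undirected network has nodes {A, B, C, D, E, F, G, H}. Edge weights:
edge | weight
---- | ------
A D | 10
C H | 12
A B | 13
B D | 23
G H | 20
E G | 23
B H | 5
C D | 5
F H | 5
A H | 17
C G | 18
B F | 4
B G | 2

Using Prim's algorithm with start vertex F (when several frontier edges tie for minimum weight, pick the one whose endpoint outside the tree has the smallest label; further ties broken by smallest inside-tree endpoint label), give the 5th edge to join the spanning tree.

C-D

Prim's algorithm from F:
Step 1: frontier [B F 4, F H 5] → take B F (4); add B.
Step 2: frontier [B G 2, B H 5, A B 13, B D 23, F H 5] → take B G (2); add G.
Step 3: frontier [B H 5, A B 13, B D 23, F H 5, C G 18, G H 20, E G 23] → take B H (5); add H.
Step 4: frontier [A B 13, B D 23, C G 18, E G 23, C H 12, A H 17] → take C H (12); add C.
Step 5: frontier [A B 13, B D 23, C D 5, E G 23, A H 17] → take C D (5); add D.
Step 6: frontier [A B 13, A D 10, E G 23, A H 17] → take A D (10); add A.
Step 7: frontier [E G 23] → take E G (23); add E.
The 5th edge added is C D.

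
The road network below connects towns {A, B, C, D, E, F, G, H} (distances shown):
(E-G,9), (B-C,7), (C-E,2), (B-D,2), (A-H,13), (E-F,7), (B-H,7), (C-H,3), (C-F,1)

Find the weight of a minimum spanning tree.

Kruskal: consider edges lightest-first.
C-F (1): add — endpoints in different components.
B-D (2): add — endpoints in different components.
C-E (2): add — endpoints in different components.
C-H (3): add — endpoints in different components.
B-C (7): add — endpoints in different components.
B-H (7): skip — B and H already connected.
E-F (7): skip — E and F already connected.
E-G (9): add — endpoints in different components.
A-H (13): add — endpoints in different components.
MST edges: C-F, B-D, C-E, C-H, B-C, E-G, A-H; total weight 1+2+2+3+7+9+13 = 37.

37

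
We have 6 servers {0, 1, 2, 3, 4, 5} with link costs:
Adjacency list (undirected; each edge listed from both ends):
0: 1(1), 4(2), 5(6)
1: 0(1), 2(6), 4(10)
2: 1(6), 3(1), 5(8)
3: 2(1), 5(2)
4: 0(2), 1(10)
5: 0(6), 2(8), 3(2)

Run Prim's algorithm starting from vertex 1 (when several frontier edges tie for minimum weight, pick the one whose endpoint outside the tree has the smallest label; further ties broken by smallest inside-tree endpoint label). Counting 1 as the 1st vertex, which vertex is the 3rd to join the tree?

4

Prim, starting at 1.
Step 1: frontier [0 1 1, 1 2 6, 1 4 10] → take 0 1 (1); add 0.
Step 2: frontier [0 4 2, 0 5 6, 1 2 6, 1 4 10] → take 0 4 (2); add 4.
Step 3: frontier [0 5 6, 1 2 6] → take 1 2 (6); add 2.
Step 4: frontier [0 5 6, 2 3 1, 2 5 8] → take 2 3 (1); add 3.
Step 5: frontier [0 5 6, 2 5 8, 3 5 2] → take 3 5 (2); add 5.
Vertex order: 1, 0, 4, 2, 3, 5. The 3rd vertex is 4.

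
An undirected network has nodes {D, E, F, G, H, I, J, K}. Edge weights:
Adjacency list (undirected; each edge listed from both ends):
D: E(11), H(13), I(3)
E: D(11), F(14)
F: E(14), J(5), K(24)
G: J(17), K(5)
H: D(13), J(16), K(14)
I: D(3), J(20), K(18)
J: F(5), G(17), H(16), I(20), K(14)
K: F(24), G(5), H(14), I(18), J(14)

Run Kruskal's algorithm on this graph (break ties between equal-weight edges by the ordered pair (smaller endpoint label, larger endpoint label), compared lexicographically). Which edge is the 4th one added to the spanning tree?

D-E

Kruskal's algorithm — process edges by increasing weight (ties by edge label):
D I (3): add — endpoints in different components.
F J (5): add — endpoints in different components.
G K (5): add — endpoints in different components.
D E (11): add — endpoints in different components.
D H (13): add — endpoints in different components.
E F (14): add — endpoints in different components.
H K (14): add — endpoints in different components.
The 4th edge added is D E.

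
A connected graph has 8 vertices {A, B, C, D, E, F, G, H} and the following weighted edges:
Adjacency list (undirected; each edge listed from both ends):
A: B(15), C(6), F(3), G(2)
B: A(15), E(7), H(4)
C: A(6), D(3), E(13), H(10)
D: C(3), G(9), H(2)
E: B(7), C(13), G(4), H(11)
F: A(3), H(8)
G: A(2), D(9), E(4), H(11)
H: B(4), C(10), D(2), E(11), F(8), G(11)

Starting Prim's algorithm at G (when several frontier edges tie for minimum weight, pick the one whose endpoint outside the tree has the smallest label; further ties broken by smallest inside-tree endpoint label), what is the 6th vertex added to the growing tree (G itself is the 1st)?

Grow the tree from G using Prim:
Step 1: cheapest edge leaving the tree is A—G (2); add A.
Step 2: cheapest edge leaving the tree is A—F (3); add F.
Step 3: cheapest edge leaving the tree is E—G (4); add E.
Step 4: cheapest edge leaving the tree is A—C (6); add C.
Step 5: cheapest edge leaving the tree is C—D (3); add D.
Step 6: cheapest edge leaving the tree is D—H (2); add H.
Step 7: cheapest edge leaving the tree is B—H (4); add B.
Vertex order: G, A, F, E, C, D, H, B. The 6th vertex is D.

D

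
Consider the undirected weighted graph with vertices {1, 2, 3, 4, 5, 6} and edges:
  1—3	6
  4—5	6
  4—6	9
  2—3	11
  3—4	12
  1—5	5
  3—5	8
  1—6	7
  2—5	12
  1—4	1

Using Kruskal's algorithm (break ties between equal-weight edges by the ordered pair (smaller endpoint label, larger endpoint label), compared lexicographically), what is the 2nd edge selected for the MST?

Kruskal: consider edges lightest-first.
1—4 (1): add. Components now {1,4} {2} {3} {5} {6}
1—5 (5): add. Components now {1,4,5} {2} {3} {6}
1—3 (6): add. Components now {1,3,4,5} {2} {6}
4—5 (6): skip — 4 and 5 already connected.
1—6 (7): add. Components now {1,3,4,5,6} {2}
3—5 (8): skip — 3 and 5 already connected.
4—6 (9): skip — 4 and 6 already connected.
2—3 (11): add. Components now {1,2,3,4,5,6}
The 2nd edge added is 1—5.

1-5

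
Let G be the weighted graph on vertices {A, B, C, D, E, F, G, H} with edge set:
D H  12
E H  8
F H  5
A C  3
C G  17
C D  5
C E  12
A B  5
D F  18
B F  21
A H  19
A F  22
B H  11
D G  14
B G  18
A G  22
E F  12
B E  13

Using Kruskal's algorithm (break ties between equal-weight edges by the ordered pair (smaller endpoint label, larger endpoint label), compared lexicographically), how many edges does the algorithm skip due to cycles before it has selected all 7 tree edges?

Kruskal: consider edges lightest-first.
A C (3): add — endpoints in different components.
A B (5): add — endpoints in different components.
C D (5): add — endpoints in different components.
F H (5): add — endpoints in different components.
E H (8): add — endpoints in different components.
B H (11): add — endpoints in different components.
C E (12): skip — C and E already connected.
D H (12): skip — D and H already connected.
E F (12): skip — E and F already connected.
B E (13): skip — B and E already connected.
D G (14): add — endpoints in different components.
Edges rejected before the tree was complete: 4.

4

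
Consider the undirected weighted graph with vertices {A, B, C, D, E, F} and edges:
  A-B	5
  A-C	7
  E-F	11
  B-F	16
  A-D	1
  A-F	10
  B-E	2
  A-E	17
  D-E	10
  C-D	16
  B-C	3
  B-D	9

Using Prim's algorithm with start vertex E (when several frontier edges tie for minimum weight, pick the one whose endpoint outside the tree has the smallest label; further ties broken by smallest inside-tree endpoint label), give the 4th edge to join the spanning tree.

A-D

Prim, starting at E.
Step 1: frontier [B-E 2, D-E 10, E-F 11, A-E 17] → take B-E (2); add B.
Step 2: frontier [B-C 3, A-B 5, B-D 9, B-F 16, D-E 10, E-F 11, A-E 17] → take B-C (3); add C.
Step 3: frontier [A-B 5, B-D 9, B-F 16, A-C 7, C-D 16, D-E 10, E-F 11, A-E 17] → take A-B (5); add A.
Step 4: frontier [A-D 1, A-F 10, B-D 9, B-F 16, C-D 16, D-E 10, E-F 11] → take A-D (1); add D.
Step 5: frontier [A-F 10, B-F 16, E-F 11] → take A-F (10); add F.
The 4th edge added is A-D.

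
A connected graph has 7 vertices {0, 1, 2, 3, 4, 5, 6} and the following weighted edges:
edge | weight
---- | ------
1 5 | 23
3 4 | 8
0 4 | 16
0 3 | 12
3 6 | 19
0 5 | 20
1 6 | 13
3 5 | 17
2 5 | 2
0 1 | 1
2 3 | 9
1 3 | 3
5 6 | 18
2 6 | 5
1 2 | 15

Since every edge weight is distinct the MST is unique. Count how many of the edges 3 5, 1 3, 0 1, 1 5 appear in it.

2

Sort edges by weight, then run Kruskal:
0 1 (1): add — endpoints in different components.
2 5 (2): add — endpoints in different components.
1 3 (3): add — endpoints in different components.
2 6 (5): add — endpoints in different components.
3 4 (8): add — endpoints in different components.
2 3 (9): add — endpoints in different components.
MST edge set: {0 1, 2 5, 1 3, 2 6, 3 4, 2 3}.
Of the listed edges, {1 3, 0 1} are in the MST → 2.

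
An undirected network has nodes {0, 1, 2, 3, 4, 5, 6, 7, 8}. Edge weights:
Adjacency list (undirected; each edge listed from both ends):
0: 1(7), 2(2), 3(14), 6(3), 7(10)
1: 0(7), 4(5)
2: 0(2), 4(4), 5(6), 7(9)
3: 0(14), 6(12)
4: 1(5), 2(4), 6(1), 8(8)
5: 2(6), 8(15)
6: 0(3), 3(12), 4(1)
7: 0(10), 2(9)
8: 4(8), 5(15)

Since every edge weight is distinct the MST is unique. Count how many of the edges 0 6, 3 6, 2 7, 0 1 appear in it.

Kruskal: consider edges lightest-first.
4 6 (1): add — endpoints in different components.
0 2 (2): add — endpoints in different components.
0 6 (3): add — endpoints in different components.
2 4 (4): skip — 2 and 4 already connected.
1 4 (5): add — endpoints in different components.
2 5 (6): add — endpoints in different components.
0 1 (7): skip — 0 and 1 already connected.
4 8 (8): add — endpoints in different components.
2 7 (9): add — endpoints in different components.
0 7 (10): skip — 0 and 7 already connected.
3 6 (12): add — endpoints in different components.
MST edge set: {4 6, 0 2, 0 6, 1 4, 2 5, 4 8, 2 7, 3 6}.
Of the listed edges, {0 6, 3 6, 2 7} are in the MST → 3.

3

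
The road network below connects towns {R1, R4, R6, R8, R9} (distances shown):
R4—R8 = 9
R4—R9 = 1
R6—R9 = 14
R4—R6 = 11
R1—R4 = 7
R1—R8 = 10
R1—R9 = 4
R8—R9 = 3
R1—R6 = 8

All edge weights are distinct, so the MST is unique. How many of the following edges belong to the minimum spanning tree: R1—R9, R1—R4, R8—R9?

Sort edges by weight, then run Kruskal:
R4—R9 (1): add. Components now {R4,R9} {R8} {R1} {R6}
R8—R9 (3): add. Components now {R4,R8,R9} {R1} {R6}
R1—R9 (4): add. Components now {R1,R4,R8,R9} {R6}
R1—R4 (7): skip — R4 and R1 already connected.
R1—R6 (8): add. Components now {R1,R4,R6,R8,R9}
MST edge set: {R4—R9, R8—R9, R1—R9, R1—R6}.
Of the listed edges, {R1—R9, R8—R9} are in the MST → 2.

2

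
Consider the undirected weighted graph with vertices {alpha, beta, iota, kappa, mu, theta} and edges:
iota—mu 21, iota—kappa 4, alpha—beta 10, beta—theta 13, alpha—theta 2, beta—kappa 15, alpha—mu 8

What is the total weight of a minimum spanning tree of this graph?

39

Grow the tree from iota using Prim:
Step 1: frontier [iota—kappa 4, iota—mu 21] → take iota—kappa (4); add kappa.
Step 2: frontier [iota—mu 21, beta—kappa 15] → take beta—kappa (15); add beta.
Step 3: frontier [alpha—beta 10, beta—theta 13, iota—mu 21] → take alpha—beta (10); add alpha.
Step 4: frontier [alpha—theta 2, alpha—mu 8, beta—theta 13, iota—mu 21] → take alpha—theta (2); add theta.
Step 5: frontier [alpha—mu 8, iota—mu 21] → take alpha—mu (8); add mu.
MST edges: iota—kappa, beta—kappa, alpha—beta, alpha—theta, alpha—mu; total weight 4+15+10+2+8 = 39.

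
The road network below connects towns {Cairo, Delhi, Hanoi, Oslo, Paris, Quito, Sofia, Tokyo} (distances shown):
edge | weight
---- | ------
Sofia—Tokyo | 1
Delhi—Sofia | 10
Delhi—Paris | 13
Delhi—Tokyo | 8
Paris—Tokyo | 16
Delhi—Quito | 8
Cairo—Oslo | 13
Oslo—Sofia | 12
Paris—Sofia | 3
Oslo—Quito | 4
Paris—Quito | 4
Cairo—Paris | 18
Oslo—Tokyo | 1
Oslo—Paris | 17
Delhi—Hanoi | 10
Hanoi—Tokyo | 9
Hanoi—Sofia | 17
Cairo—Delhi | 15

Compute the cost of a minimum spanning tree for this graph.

Sort edges by weight, then run Kruskal:
Oslo—Tokyo (1): add — endpoints in different components.
Sofia—Tokyo (1): add — endpoints in different components.
Paris—Sofia (3): add — endpoints in different components.
Oslo—Quito (4): add — endpoints in different components.
Paris—Quito (4): skip — Paris and Quito already connected.
Delhi—Quito (8): add — endpoints in different components.
Delhi—Tokyo (8): skip — Tokyo and Delhi already connected.
Hanoi—Tokyo (9): add — endpoints in different components.
Delhi—Hanoi (10): skip — Hanoi and Delhi already connected.
Delhi—Sofia (10): skip — Sofia and Delhi already connected.
Oslo—Sofia (12): skip — Sofia and Oslo already connected.
Cairo—Oslo (13): add — endpoints in different components.
MST edges: Oslo—Tokyo, Sofia—Tokyo, Paris—Sofia, Oslo—Quito, Delhi—Quito, Hanoi—Tokyo, Cairo—Oslo; total weight 1+1+3+4+8+9+13 = 39.

39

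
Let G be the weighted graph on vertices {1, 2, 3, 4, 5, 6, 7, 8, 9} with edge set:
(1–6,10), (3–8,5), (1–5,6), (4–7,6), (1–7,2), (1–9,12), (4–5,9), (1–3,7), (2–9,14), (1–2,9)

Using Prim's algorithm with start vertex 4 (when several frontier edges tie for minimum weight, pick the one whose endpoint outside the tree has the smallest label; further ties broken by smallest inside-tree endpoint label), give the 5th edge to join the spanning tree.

3-8

Grow the tree from 4 using Prim:
Step 1: cheapest edge leaving the tree is 4–7 (6); add 7.
Step 2: cheapest edge leaving the tree is 1–7 (2); add 1.
Step 3: cheapest edge leaving the tree is 1–5 (6); add 5.
Step 4: cheapest edge leaving the tree is 1–3 (7); add 3.
Step 5: cheapest edge leaving the tree is 3–8 (5); add 8.
Step 6: cheapest edge leaving the tree is 1–2 (9); add 2.
Step 7: cheapest edge leaving the tree is 1–6 (10); add 6.
Step 8: cheapest edge leaving the tree is 1–9 (12); add 9.
The 5th edge added is 3–8.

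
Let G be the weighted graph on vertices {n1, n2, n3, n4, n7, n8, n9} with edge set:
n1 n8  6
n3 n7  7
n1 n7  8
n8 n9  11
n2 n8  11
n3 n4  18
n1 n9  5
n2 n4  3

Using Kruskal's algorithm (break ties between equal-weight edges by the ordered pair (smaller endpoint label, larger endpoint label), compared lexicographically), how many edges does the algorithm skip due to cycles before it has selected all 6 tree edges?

0

Kruskal: consider edges lightest-first.
n2 n4 (3): add — endpoints in different components.
n1 n9 (5): add — endpoints in different components.
n1 n8 (6): add — endpoints in different components.
n3 n7 (7): add — endpoints in different components.
n1 n7 (8): add — endpoints in different components.
n2 n8 (11): add — endpoints in different components.
Edges rejected before the tree was complete: 0.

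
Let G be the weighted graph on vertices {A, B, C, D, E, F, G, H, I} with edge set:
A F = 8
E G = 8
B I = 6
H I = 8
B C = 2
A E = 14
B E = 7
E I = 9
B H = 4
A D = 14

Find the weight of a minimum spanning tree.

63

Prim's algorithm from A:
Step 1: cheapest edge leaving the tree is A F (8); add F.
Step 2: cheapest edge leaving the tree is A D (14); add D.
Step 3: cheapest edge leaving the tree is A E (14); add E.
Step 4: cheapest edge leaving the tree is B E (7); add B.
Step 5: cheapest edge leaving the tree is B C (2); add C.
Step 6: cheapest edge leaving the tree is B H (4); add H.
Step 7: cheapest edge leaving the tree is B I (6); add I.
Step 8: cheapest edge leaving the tree is E G (8); add G.
MST edges: A F, A D, A E, B E, B C, B H, B I, E G; total weight 8+14+14+7+2+4+6+8 = 63.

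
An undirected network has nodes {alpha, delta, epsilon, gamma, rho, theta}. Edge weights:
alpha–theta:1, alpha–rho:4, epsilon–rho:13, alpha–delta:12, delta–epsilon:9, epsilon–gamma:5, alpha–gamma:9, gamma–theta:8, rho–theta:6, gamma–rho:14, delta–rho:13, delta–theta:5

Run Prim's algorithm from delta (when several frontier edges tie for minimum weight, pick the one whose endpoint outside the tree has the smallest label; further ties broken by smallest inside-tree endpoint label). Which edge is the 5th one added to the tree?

epsilon-gamma

Prim's algorithm from delta:
Step 1: frontier [delta–theta 5, delta–epsilon 9, alpha–delta 12, delta–rho 13] → take delta–theta (5); add theta.
Step 2: frontier [delta–epsilon 9, alpha–delta 12, delta–rho 13, alpha–theta 1, rho–theta 6, gamma–theta 8] → take alpha–theta (1); add alpha.
Step 3: frontier [alpha–rho 4, alpha–gamma 9, delta–epsilon 9, delta–rho 13, rho–theta 6, gamma–theta 8] → take alpha–rho (4); add rho.
Step 4: frontier [alpha–gamma 9, delta–epsilon 9, epsilon–rho 13, gamma–rho 14, gamma–theta 8] → take gamma–theta (8); add gamma.
Step 5: frontier [delta–epsilon 9, epsilon–gamma 5, epsilon–rho 13] → take epsilon–gamma (5); add epsilon.
The 5th edge added is epsilon–gamma.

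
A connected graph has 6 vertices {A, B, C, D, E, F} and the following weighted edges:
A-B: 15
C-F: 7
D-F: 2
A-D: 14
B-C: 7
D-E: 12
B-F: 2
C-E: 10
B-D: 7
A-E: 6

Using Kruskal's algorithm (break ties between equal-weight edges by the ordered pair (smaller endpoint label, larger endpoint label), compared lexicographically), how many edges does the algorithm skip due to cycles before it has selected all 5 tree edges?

2

Sort edges by weight, then run Kruskal:
B-F (2): add. Components now {A} {B,F} {C} {D} {E}
D-F (2): add. Components now {A} {B,D,F} {C} {E}
A-E (6): add. Components now {A,E} {B,D,F} {C}
B-C (7): add. Components now {A,E} {B,C,D,F}
B-D (7): skip — B and D already connected.
C-F (7): skip — C and F already connected.
C-E (10): add. Components now {A,B,C,D,E,F}
Edges rejected before the tree was complete: 2.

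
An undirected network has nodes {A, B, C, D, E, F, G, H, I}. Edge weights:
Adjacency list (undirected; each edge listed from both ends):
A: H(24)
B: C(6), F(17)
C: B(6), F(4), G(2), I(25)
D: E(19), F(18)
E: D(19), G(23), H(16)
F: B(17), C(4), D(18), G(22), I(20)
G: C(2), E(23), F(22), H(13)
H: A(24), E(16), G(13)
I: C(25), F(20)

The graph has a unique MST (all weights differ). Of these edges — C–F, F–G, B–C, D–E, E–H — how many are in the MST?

3

Kruskal's algorithm — process edges by increasing weight (ties by edge label):
C–G (2): add — endpoints in different components.
C–F (4): add — endpoints in different components.
B–C (6): add — endpoints in different components.
G–H (13): add — endpoints in different components.
E–H (16): add — endpoints in different components.
B–F (17): skip — B and F already connected.
D–F (18): add — endpoints in different components.
D–E (19): skip — D and E already connected.
F–I (20): add — endpoints in different components.
F–G (22): skip — F and G already connected.
E–G (23): skip — E and G already connected.
A–H (24): add — endpoints in different components.
MST edge set: {C–G, C–F, B–C, G–H, E–H, D–F, F–I, A–H}.
Of the listed edges, {C–F, B–C, E–H} are in the MST → 3.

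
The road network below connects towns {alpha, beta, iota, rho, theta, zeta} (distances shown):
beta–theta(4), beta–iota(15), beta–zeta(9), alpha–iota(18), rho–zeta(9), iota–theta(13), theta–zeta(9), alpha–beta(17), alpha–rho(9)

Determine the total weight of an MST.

44

Kruskal's algorithm — process edges by increasing weight (ties by edge label):
beta–theta (4): add — endpoints in different components.
alpha–rho (9): add — endpoints in different components.
beta–zeta (9): add — endpoints in different components.
rho–zeta (9): add — endpoints in different components.
theta–zeta (9): skip — zeta and theta already connected.
iota–theta (13): add — endpoints in different components.
MST edges: beta–theta, alpha–rho, beta–zeta, rho–zeta, iota–theta; total weight 4+9+9+9+13 = 44.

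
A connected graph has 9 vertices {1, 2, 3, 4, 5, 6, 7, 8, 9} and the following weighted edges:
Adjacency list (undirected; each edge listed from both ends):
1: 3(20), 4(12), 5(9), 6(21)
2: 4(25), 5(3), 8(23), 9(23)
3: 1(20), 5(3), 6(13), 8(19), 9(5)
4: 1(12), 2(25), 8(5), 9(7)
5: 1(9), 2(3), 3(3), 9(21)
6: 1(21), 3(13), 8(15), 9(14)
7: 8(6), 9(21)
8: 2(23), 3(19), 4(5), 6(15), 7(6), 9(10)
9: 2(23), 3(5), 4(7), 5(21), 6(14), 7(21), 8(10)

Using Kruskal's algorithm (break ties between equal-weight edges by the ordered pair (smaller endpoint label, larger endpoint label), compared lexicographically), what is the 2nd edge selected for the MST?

Sort edges by weight, then run Kruskal:
2-5 (3): add — endpoints in different components.
3-5 (3): add — endpoints in different components.
3-9 (5): add — endpoints in different components.
4-8 (5): add — endpoints in different components.
7-8 (6): add — endpoints in different components.
4-9 (7): add — endpoints in different components.
1-5 (9): add — endpoints in different components.
8-9 (10): skip — 8 and 9 already connected.
1-4 (12): skip — 1 and 4 already connected.
3-6 (13): add — endpoints in different components.
The 2nd edge added is 3-5.

3-5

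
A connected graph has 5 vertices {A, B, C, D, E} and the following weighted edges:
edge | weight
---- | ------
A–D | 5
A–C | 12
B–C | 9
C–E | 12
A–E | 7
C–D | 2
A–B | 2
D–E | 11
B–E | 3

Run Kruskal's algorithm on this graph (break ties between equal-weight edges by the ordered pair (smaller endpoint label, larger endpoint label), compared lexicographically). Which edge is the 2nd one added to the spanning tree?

C-D

Kruskal: consider edges lightest-first.
A–B (2): add — endpoints in different components.
C–D (2): add — endpoints in different components.
B–E (3): add — endpoints in different components.
A–D (5): add — endpoints in different components.
The 2nd edge added is C–D.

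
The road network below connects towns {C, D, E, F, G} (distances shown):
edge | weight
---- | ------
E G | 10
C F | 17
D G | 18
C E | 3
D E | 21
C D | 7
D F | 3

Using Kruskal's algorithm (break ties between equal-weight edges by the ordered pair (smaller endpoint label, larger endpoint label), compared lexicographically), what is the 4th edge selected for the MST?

E-G

Kruskal's algorithm — process edges by increasing weight (ties by edge label):
C E (3): add. Components now {C,E} {D} {F} {G}
D F (3): add. Components now {C,E} {D,F} {G}
C D (7): add. Components now {C,D,E,F} {G}
E G (10): add. Components now {C,D,E,F,G}
The 4th edge added is E G.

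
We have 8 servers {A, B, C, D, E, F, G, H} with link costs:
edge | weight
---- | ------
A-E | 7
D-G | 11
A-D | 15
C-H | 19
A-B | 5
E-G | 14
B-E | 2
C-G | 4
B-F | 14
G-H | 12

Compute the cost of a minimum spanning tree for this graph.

Sort edges by weight, then run Kruskal:
B-E (2): add — endpoints in different components.
C-G (4): add — endpoints in different components.
A-B (5): add — endpoints in different components.
A-E (7): skip — A and E already connected.
D-G (11): add — endpoints in different components.
G-H (12): add — endpoints in different components.
B-F (14): add — endpoints in different components.
E-G (14): add — endpoints in different components.
MST edges: B-E, C-G, A-B, D-G, G-H, B-F, E-G; total weight 2+4+5+11+12+14+14 = 62.

62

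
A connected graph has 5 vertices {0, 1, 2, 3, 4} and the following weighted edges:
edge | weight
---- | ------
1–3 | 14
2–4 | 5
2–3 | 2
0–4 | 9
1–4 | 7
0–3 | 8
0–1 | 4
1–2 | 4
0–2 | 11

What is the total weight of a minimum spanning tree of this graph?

Prim, starting at 2.
Step 1: frontier [2–3 2, 1–2 4, 2–4 5, 0–2 11] → take 2–3 (2); add 3.
Step 2: frontier [1–2 4, 2–4 5, 0–2 11, 0–3 8, 1–3 14] → take 1–2 (4); add 1.
Step 3: frontier [0–1 4, 1–4 7, 2–4 5, 0–2 11, 0–3 8] → take 0–1 (4); add 0.
Step 4: frontier [0–4 9, 1–4 7, 2–4 5] → take 2–4 (5); add 4.
MST edges: 2–3, 1–2, 0–1, 2–4; total weight 2+4+4+5 = 15.

15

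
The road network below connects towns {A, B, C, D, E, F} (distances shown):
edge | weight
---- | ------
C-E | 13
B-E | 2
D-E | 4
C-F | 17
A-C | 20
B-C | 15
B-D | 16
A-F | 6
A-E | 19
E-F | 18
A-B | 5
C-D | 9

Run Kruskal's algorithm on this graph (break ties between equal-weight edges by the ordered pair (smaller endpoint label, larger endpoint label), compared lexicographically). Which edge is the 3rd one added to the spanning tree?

Kruskal: consider edges lightest-first.
B-E (2): add. Components now {A} {B,E} {C} {D} {F}
D-E (4): add. Components now {A} {B,D,E} {C} {F}
A-B (5): add. Components now {A,B,D,E} {C} {F}
A-F (6): add. Components now {A,B,D,E,F} {C}
C-D (9): add. Components now {A,B,C,D,E,F}
The 3rd edge added is A-B.

A-B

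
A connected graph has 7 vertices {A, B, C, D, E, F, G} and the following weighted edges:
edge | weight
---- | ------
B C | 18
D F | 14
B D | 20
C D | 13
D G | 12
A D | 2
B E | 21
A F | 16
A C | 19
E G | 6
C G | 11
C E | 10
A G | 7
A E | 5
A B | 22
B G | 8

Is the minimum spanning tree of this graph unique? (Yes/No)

Kruskal's algorithm — process edges by increasing weight (ties by edge label):
A D (2): add. Components now {A,D} {B} {C} {E} {F} {G}
A E (5): add. Components now {A,D,E} {B} {C} {F} {G}
E G (6): add. Components now {A,D,E,G} {B} {C} {F}
A G (7): skip — A and G already connected.
B G (8): add. Components now {A,B,D,E,G} {C} {F}
C E (10): add. Components now {A,B,C,D,E,G} {F}
C G (11): skip — C and G already connected.
D G (12): skip — D and G already connected.
C D (13): skip — C and D already connected.
D F (14): add. Components now {A,B,C,D,E,F,G}
Every non-tree edge has weight strictly greater than the heaviest edge on the tree path between its endpoints, so the MST is unique.

Yes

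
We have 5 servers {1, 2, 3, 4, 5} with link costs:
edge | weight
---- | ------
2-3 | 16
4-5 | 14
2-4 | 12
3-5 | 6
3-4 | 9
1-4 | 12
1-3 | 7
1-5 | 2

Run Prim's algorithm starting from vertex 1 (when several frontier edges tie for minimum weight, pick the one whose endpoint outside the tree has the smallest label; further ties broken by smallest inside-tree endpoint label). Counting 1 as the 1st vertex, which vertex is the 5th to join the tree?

2

Grow the tree from 1 using Prim:
Step 1: cheapest edge leaving the tree is 1-5 (2); add 5.
Step 2: cheapest edge leaving the tree is 3-5 (6); add 3.
Step 3: cheapest edge leaving the tree is 3-4 (9); add 4.
Step 4: cheapest edge leaving the tree is 2-4 (12); add 2.
Vertex order: 1, 5, 3, 4, 2. The 5th vertex is 2.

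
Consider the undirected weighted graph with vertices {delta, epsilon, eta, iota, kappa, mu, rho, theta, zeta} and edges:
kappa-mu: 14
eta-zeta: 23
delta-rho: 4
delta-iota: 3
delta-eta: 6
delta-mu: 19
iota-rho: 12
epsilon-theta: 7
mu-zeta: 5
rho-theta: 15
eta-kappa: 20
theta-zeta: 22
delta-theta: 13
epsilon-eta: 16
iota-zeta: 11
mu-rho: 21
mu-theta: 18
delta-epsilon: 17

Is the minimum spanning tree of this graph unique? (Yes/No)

Yes

Kruskal: consider edges lightest-first.
delta-iota (3): add — endpoints in different components.
delta-rho (4): add — endpoints in different components.
mu-zeta (5): add — endpoints in different components.
delta-eta (6): add — endpoints in different components.
epsilon-theta (7): add — endpoints in different components.
iota-zeta (11): add — endpoints in different components.
iota-rho (12): skip — iota and rho already connected.
delta-theta (13): add — endpoints in different components.
kappa-mu (14): add — endpoints in different components.
Every non-tree edge has weight strictly greater than the heaviest edge on the tree path between its endpoints, so the MST is unique.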